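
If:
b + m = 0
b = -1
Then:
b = -1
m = 1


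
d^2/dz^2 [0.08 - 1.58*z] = 0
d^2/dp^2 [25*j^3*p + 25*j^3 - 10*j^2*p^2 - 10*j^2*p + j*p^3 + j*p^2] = 2*j*(-10*j + 3*p + 1)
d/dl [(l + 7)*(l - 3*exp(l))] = l - (l + 7)*(3*exp(l) - 1) - 3*exp(l)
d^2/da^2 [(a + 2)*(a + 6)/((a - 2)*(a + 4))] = 12*(a^3 + 10*a^2 + 44*a + 56)/(a^6 + 6*a^5 - 12*a^4 - 88*a^3 + 96*a^2 + 384*a - 512)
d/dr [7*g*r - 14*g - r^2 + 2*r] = 7*g - 2*r + 2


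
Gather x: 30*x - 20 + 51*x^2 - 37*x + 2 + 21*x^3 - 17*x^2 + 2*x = 21*x^3 + 34*x^2 - 5*x - 18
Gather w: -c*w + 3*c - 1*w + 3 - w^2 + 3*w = 3*c - w^2 + w*(2 - c) + 3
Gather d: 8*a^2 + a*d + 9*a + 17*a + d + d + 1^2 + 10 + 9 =8*a^2 + 26*a + d*(a + 2) + 20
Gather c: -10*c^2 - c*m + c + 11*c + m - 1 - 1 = -10*c^2 + c*(12 - m) + m - 2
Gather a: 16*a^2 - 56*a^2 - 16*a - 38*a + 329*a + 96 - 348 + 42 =-40*a^2 + 275*a - 210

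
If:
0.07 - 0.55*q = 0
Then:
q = 0.13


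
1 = 1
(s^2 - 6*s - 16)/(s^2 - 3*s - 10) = (s - 8)/(s - 5)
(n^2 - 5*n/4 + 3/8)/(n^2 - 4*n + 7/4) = (4*n - 3)/(2*(2*n - 7))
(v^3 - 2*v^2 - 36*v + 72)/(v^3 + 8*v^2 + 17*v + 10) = (v^3 - 2*v^2 - 36*v + 72)/(v^3 + 8*v^2 + 17*v + 10)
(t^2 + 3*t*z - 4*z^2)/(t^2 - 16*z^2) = (-t + z)/(-t + 4*z)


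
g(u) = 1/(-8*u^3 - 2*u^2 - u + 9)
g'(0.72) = 0.90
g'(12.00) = 0.00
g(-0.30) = 0.11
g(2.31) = -0.01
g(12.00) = 0.00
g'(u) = (24*u^2 + 4*u + 1)/(-8*u^3 - 2*u^2 - u + 9)^2 = (24*u^2 + 4*u + 1)/(8*u^3 + 2*u^2 + u - 9)^2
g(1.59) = -0.03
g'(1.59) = 0.08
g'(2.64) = 0.01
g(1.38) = -0.06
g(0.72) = 0.23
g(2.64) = -0.01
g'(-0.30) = 0.02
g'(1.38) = 0.18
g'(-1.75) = 0.03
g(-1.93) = 0.02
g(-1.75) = 0.02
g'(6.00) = 0.00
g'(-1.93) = 0.02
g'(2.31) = 0.01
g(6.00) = 0.00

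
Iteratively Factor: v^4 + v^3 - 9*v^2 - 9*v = (v + 1)*(v^3 - 9*v) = v*(v + 1)*(v^2 - 9) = v*(v - 3)*(v + 1)*(v + 3)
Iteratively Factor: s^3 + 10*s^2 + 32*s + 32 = (s + 4)*(s^2 + 6*s + 8) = (s + 4)^2*(s + 2)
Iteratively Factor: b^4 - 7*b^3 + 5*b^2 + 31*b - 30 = (b - 5)*(b^3 - 2*b^2 - 5*b + 6) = (b - 5)*(b - 1)*(b^2 - b - 6) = (b - 5)*(b - 1)*(b + 2)*(b - 3)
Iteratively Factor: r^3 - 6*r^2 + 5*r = (r - 5)*(r^2 - r) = r*(r - 5)*(r - 1)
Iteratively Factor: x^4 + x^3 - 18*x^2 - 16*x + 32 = (x + 2)*(x^3 - x^2 - 16*x + 16) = (x - 1)*(x + 2)*(x^2 - 16) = (x - 4)*(x - 1)*(x + 2)*(x + 4)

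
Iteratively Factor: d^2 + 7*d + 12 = (d + 3)*(d + 4)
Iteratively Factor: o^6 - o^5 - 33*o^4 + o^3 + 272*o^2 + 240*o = (o + 1)*(o^5 - 2*o^4 - 31*o^3 + 32*o^2 + 240*o) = (o + 1)*(o + 4)*(o^4 - 6*o^3 - 7*o^2 + 60*o) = (o + 1)*(o + 3)*(o + 4)*(o^3 - 9*o^2 + 20*o) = (o - 5)*(o + 1)*(o + 3)*(o + 4)*(o^2 - 4*o) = o*(o - 5)*(o + 1)*(o + 3)*(o + 4)*(o - 4)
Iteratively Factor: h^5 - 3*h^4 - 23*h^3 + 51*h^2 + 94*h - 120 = (h + 4)*(h^4 - 7*h^3 + 5*h^2 + 31*h - 30) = (h - 5)*(h + 4)*(h^3 - 2*h^2 - 5*h + 6) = (h - 5)*(h + 2)*(h + 4)*(h^2 - 4*h + 3) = (h - 5)*(h - 3)*(h + 2)*(h + 4)*(h - 1)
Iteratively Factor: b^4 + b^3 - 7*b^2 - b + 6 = (b - 2)*(b^3 + 3*b^2 - b - 3) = (b - 2)*(b + 1)*(b^2 + 2*b - 3) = (b - 2)*(b + 1)*(b + 3)*(b - 1)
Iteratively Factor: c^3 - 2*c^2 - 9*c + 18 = (c + 3)*(c^2 - 5*c + 6) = (c - 2)*(c + 3)*(c - 3)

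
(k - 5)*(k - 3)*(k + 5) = k^3 - 3*k^2 - 25*k + 75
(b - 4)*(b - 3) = b^2 - 7*b + 12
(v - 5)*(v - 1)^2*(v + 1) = v^4 - 6*v^3 + 4*v^2 + 6*v - 5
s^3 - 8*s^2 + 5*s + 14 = (s - 7)*(s - 2)*(s + 1)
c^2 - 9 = (c - 3)*(c + 3)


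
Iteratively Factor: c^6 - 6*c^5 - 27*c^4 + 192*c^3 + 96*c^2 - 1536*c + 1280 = (c - 4)*(c^5 - 2*c^4 - 35*c^3 + 52*c^2 + 304*c - 320) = (c - 4)*(c + 4)*(c^4 - 6*c^3 - 11*c^2 + 96*c - 80) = (c - 4)^2*(c + 4)*(c^3 - 2*c^2 - 19*c + 20) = (c - 4)^2*(c - 1)*(c + 4)*(c^2 - c - 20) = (c - 5)*(c - 4)^2*(c - 1)*(c + 4)*(c + 4)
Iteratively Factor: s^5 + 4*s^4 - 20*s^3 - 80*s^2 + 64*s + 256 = (s - 4)*(s^4 + 8*s^3 + 12*s^2 - 32*s - 64) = (s - 4)*(s + 2)*(s^3 + 6*s^2 - 32) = (s - 4)*(s + 2)*(s + 4)*(s^2 + 2*s - 8) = (s - 4)*(s - 2)*(s + 2)*(s + 4)*(s + 4)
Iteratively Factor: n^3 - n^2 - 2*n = (n)*(n^2 - n - 2) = n*(n + 1)*(n - 2)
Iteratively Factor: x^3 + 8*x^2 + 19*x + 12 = (x + 3)*(x^2 + 5*x + 4) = (x + 1)*(x + 3)*(x + 4)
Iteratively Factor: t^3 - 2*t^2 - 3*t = (t + 1)*(t^2 - 3*t) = (t - 3)*(t + 1)*(t)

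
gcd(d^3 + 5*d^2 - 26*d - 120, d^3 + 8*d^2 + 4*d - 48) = d^2 + 10*d + 24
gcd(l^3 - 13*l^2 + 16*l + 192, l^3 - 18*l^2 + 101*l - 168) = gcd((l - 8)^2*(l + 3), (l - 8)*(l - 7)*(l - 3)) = l - 8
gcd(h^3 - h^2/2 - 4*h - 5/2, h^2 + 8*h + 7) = h + 1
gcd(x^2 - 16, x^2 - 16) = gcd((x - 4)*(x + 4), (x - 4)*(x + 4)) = x^2 - 16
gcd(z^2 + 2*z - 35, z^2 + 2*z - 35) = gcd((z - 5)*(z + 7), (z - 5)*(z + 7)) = z^2 + 2*z - 35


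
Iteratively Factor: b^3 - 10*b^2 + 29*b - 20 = (b - 5)*(b^2 - 5*b + 4) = (b - 5)*(b - 4)*(b - 1)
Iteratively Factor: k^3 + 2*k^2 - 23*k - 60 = (k + 3)*(k^2 - k - 20) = (k - 5)*(k + 3)*(k + 4)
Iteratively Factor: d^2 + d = (d + 1)*(d)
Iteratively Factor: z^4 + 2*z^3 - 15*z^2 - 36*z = (z + 3)*(z^3 - z^2 - 12*z) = (z + 3)^2*(z^2 - 4*z) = z*(z + 3)^2*(z - 4)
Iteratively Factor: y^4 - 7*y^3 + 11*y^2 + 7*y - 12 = (y + 1)*(y^3 - 8*y^2 + 19*y - 12) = (y - 1)*(y + 1)*(y^2 - 7*y + 12) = (y - 3)*(y - 1)*(y + 1)*(y - 4)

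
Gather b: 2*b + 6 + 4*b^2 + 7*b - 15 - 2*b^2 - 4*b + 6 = 2*b^2 + 5*b - 3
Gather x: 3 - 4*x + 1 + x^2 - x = x^2 - 5*x + 4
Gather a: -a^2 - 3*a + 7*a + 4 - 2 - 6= -a^2 + 4*a - 4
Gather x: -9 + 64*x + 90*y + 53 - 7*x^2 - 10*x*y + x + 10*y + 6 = -7*x^2 + x*(65 - 10*y) + 100*y + 50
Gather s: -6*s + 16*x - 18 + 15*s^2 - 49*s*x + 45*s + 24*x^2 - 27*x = 15*s^2 + s*(39 - 49*x) + 24*x^2 - 11*x - 18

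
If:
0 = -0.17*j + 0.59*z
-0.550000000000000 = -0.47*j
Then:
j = 1.17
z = 0.34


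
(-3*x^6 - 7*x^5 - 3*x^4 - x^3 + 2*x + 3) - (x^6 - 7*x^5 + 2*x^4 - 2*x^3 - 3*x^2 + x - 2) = -4*x^6 - 5*x^4 + x^3 + 3*x^2 + x + 5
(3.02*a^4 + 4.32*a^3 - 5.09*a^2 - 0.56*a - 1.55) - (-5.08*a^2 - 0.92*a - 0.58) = 3.02*a^4 + 4.32*a^3 - 0.00999999999999979*a^2 + 0.36*a - 0.97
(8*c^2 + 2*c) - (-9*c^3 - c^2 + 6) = 9*c^3 + 9*c^2 + 2*c - 6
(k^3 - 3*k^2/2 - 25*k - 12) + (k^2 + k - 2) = k^3 - k^2/2 - 24*k - 14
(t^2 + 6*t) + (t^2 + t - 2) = 2*t^2 + 7*t - 2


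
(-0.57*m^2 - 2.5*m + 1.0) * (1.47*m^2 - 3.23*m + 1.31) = -0.8379*m^4 - 1.8339*m^3 + 8.7983*m^2 - 6.505*m + 1.31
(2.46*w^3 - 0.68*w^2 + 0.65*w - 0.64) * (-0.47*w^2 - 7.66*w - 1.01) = -1.1562*w^5 - 18.524*w^4 + 2.4187*w^3 - 3.9914*w^2 + 4.2459*w + 0.6464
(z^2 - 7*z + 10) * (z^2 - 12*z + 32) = z^4 - 19*z^3 + 126*z^2 - 344*z + 320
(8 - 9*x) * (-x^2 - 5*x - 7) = 9*x^3 + 37*x^2 + 23*x - 56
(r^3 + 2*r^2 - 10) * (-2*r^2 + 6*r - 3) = -2*r^5 + 2*r^4 + 9*r^3 + 14*r^2 - 60*r + 30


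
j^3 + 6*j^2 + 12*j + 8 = (j + 2)^3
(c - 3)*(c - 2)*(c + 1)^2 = c^4 - 3*c^3 - 3*c^2 + 7*c + 6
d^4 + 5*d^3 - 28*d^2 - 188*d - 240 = (d - 6)*(d + 2)*(d + 4)*(d + 5)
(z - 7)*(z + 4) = z^2 - 3*z - 28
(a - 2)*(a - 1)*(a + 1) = a^3 - 2*a^2 - a + 2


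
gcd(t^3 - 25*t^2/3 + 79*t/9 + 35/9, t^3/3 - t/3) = 1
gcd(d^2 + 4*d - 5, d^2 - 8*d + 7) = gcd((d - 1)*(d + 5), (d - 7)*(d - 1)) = d - 1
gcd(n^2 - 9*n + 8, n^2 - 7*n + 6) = n - 1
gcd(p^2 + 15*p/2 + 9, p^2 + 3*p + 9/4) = p + 3/2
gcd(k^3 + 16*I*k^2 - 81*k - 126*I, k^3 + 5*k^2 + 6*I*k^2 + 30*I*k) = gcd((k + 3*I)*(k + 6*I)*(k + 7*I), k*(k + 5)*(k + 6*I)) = k + 6*I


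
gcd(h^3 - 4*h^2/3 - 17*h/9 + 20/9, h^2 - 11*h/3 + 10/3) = h - 5/3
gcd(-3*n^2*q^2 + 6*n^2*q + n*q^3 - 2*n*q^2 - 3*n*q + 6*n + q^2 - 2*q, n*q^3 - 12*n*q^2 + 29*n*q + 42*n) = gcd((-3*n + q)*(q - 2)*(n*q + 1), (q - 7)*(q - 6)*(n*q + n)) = 1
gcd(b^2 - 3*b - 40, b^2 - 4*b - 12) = 1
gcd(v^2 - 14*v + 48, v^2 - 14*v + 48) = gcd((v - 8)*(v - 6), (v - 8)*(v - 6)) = v^2 - 14*v + 48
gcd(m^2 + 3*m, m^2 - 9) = m + 3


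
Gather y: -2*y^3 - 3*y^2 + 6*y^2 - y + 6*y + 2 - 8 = -2*y^3 + 3*y^2 + 5*y - 6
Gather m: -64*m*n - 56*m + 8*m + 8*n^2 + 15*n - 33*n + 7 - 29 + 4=m*(-64*n - 48) + 8*n^2 - 18*n - 18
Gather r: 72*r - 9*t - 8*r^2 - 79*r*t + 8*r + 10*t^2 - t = -8*r^2 + r*(80 - 79*t) + 10*t^2 - 10*t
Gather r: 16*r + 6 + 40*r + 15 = 56*r + 21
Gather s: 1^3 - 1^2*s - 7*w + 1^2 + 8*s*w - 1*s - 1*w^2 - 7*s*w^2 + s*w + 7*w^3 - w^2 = s*(-7*w^2 + 9*w - 2) + 7*w^3 - 2*w^2 - 7*w + 2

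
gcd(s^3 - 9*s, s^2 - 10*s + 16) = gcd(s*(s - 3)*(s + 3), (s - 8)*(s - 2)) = 1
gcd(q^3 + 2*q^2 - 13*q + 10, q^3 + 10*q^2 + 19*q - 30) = q^2 + 4*q - 5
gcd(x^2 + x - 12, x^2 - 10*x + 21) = x - 3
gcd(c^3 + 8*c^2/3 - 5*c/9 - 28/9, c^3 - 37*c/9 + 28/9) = c^2 + 4*c/3 - 7/3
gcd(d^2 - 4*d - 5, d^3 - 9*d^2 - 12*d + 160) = d - 5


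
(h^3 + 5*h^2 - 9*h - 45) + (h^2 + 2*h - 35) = h^3 + 6*h^2 - 7*h - 80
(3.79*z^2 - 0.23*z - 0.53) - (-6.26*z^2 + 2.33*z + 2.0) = 10.05*z^2 - 2.56*z - 2.53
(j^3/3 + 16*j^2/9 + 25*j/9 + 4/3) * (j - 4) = j^4/3 + 4*j^3/9 - 13*j^2/3 - 88*j/9 - 16/3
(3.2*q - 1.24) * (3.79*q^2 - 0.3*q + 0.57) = 12.128*q^3 - 5.6596*q^2 + 2.196*q - 0.7068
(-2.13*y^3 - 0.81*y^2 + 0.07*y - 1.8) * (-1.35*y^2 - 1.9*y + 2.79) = 2.8755*y^5 + 5.1405*y^4 - 4.4982*y^3 + 0.0371000000000001*y^2 + 3.6153*y - 5.022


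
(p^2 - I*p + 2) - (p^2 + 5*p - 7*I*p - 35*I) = -5*p + 6*I*p + 2 + 35*I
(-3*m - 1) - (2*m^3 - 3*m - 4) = 3 - 2*m^3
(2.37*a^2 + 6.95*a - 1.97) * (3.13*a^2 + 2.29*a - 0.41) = 7.4181*a^4 + 27.1808*a^3 + 8.7777*a^2 - 7.3608*a + 0.8077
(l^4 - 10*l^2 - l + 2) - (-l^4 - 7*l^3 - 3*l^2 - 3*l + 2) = 2*l^4 + 7*l^3 - 7*l^2 + 2*l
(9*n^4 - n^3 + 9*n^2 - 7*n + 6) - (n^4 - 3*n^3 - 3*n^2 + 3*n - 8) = 8*n^4 + 2*n^3 + 12*n^2 - 10*n + 14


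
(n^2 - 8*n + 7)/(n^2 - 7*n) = (n - 1)/n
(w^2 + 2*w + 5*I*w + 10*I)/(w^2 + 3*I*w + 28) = (w^2 + w*(2 + 5*I) + 10*I)/(w^2 + 3*I*w + 28)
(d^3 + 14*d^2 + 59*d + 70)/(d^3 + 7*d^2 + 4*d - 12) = (d^2 + 12*d + 35)/(d^2 + 5*d - 6)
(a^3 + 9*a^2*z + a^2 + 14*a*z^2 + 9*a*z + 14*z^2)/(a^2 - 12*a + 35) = (a^3 + 9*a^2*z + a^2 + 14*a*z^2 + 9*a*z + 14*z^2)/(a^2 - 12*a + 35)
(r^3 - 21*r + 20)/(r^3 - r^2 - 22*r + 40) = (r - 1)/(r - 2)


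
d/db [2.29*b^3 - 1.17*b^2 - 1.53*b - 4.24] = 6.87*b^2 - 2.34*b - 1.53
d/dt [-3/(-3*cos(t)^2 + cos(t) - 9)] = 3*(6*cos(t) - 1)*sin(t)/(3*sin(t)^2 + cos(t) - 12)^2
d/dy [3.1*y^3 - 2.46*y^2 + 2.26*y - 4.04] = 9.3*y^2 - 4.92*y + 2.26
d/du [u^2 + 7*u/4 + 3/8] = 2*u + 7/4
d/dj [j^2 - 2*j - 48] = 2*j - 2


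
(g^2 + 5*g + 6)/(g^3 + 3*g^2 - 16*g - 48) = (g + 2)/(g^2 - 16)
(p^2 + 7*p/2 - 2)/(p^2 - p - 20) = (p - 1/2)/(p - 5)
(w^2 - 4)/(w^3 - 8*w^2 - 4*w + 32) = 1/(w - 8)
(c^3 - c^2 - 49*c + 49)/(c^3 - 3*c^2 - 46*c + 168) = (c^2 - 8*c + 7)/(c^2 - 10*c + 24)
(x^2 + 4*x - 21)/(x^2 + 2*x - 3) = (x^2 + 4*x - 21)/(x^2 + 2*x - 3)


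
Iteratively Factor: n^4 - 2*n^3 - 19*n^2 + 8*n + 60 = (n + 2)*(n^3 - 4*n^2 - 11*n + 30) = (n + 2)*(n + 3)*(n^2 - 7*n + 10) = (n - 2)*(n + 2)*(n + 3)*(n - 5)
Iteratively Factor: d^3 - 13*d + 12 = (d + 4)*(d^2 - 4*d + 3) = (d - 1)*(d + 4)*(d - 3)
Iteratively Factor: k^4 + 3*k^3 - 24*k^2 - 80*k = (k + 4)*(k^3 - k^2 - 20*k) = (k - 5)*(k + 4)*(k^2 + 4*k) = (k - 5)*(k + 4)^2*(k)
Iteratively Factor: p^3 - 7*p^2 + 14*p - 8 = (p - 2)*(p^2 - 5*p + 4) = (p - 4)*(p - 2)*(p - 1)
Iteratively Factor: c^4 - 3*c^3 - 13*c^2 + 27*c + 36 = (c + 3)*(c^3 - 6*c^2 + 5*c + 12) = (c - 4)*(c + 3)*(c^2 - 2*c - 3) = (c - 4)*(c - 3)*(c + 3)*(c + 1)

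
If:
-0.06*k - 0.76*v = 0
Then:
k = -12.6666666666667*v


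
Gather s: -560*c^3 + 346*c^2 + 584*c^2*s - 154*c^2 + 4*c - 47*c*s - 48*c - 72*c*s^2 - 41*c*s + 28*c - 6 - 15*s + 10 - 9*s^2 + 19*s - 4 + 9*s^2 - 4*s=-560*c^3 + 192*c^2 - 72*c*s^2 - 16*c + s*(584*c^2 - 88*c)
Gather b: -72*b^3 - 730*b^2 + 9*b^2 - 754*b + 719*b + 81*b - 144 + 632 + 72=-72*b^3 - 721*b^2 + 46*b + 560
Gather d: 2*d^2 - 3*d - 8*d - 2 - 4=2*d^2 - 11*d - 6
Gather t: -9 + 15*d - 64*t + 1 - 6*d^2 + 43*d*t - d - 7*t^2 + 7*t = -6*d^2 + 14*d - 7*t^2 + t*(43*d - 57) - 8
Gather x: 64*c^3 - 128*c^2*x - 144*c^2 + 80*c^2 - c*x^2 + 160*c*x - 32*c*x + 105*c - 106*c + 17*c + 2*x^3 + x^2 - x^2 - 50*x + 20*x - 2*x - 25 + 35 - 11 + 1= 64*c^3 - 64*c^2 - c*x^2 + 16*c + 2*x^3 + x*(-128*c^2 + 128*c - 32)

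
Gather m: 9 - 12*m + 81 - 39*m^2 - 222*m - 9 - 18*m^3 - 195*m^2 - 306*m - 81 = -18*m^3 - 234*m^2 - 540*m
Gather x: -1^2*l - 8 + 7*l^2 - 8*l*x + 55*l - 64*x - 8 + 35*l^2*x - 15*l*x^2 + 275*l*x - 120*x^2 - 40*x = 7*l^2 + 54*l + x^2*(-15*l - 120) + x*(35*l^2 + 267*l - 104) - 16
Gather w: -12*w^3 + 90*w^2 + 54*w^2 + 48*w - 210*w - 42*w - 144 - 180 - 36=-12*w^3 + 144*w^2 - 204*w - 360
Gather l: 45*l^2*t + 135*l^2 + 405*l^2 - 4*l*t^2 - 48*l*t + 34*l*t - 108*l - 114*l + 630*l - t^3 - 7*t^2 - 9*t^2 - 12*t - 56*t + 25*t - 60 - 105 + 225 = l^2*(45*t + 540) + l*(-4*t^2 - 14*t + 408) - t^3 - 16*t^2 - 43*t + 60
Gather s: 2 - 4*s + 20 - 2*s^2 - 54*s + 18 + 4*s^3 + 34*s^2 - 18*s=4*s^3 + 32*s^2 - 76*s + 40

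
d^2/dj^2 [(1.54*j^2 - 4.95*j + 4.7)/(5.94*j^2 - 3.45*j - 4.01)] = (1.13686837721616e-13*j^4 - 286.1892*j^3 + 1215.088776*j^2 - 1285.33878*j + 522.274118)/(209.584584*j^6 - 365.18526*j^5 - 212.359158*j^4 + 451.997955*j^3 + 143.360307*j^2 - 166.429035*j - 64.481201)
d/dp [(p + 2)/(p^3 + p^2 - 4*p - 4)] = (1 - 2*p)/(p^4 - 2*p^3 - 3*p^2 + 4*p + 4)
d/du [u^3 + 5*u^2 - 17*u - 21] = 3*u^2 + 10*u - 17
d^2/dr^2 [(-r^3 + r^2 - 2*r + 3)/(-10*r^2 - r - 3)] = 2*(181*r^3 - 801*r^2 - 243*r + 72)/(1000*r^6 + 300*r^5 + 930*r^4 + 181*r^3 + 279*r^2 + 27*r + 27)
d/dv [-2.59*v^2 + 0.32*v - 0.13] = 0.32 - 5.18*v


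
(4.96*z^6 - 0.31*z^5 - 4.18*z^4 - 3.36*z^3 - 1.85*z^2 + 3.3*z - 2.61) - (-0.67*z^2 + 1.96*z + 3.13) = 4.96*z^6 - 0.31*z^5 - 4.18*z^4 - 3.36*z^3 - 1.18*z^2 + 1.34*z - 5.74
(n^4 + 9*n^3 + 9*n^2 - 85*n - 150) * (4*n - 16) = 4*n^5 + 20*n^4 - 108*n^3 - 484*n^2 + 760*n + 2400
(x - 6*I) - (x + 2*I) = -8*I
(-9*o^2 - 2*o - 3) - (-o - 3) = -9*o^2 - o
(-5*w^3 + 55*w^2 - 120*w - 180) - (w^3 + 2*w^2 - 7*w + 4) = -6*w^3 + 53*w^2 - 113*w - 184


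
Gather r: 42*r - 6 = 42*r - 6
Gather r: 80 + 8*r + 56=8*r + 136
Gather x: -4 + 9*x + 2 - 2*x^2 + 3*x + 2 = -2*x^2 + 12*x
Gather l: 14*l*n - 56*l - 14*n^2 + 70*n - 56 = l*(14*n - 56) - 14*n^2 + 70*n - 56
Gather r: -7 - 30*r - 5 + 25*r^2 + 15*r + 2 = 25*r^2 - 15*r - 10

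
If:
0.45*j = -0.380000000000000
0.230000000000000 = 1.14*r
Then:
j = -0.84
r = 0.20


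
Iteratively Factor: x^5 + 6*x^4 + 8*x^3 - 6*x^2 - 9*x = (x + 3)*(x^4 + 3*x^3 - x^2 - 3*x) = x*(x + 3)*(x^3 + 3*x^2 - x - 3) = x*(x + 3)^2*(x^2 - 1) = x*(x - 1)*(x + 3)^2*(x + 1)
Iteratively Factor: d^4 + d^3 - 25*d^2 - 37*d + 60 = (d + 3)*(d^3 - 2*d^2 - 19*d + 20) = (d - 5)*(d + 3)*(d^2 + 3*d - 4) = (d - 5)*(d - 1)*(d + 3)*(d + 4)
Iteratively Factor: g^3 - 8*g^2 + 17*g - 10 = (g - 2)*(g^2 - 6*g + 5) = (g - 5)*(g - 2)*(g - 1)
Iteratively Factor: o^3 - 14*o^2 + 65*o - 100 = (o - 5)*(o^2 - 9*o + 20) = (o - 5)*(o - 4)*(o - 5)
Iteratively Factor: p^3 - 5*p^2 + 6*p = (p - 3)*(p^2 - 2*p) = p*(p - 3)*(p - 2)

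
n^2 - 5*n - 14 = (n - 7)*(n + 2)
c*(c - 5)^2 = c^3 - 10*c^2 + 25*c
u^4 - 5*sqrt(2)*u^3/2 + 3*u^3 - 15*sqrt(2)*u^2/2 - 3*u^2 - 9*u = u*(u + 3)*(u - 3*sqrt(2))*(u + sqrt(2)/2)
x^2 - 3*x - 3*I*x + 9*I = (x - 3)*(x - 3*I)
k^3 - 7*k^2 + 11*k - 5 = (k - 5)*(k - 1)^2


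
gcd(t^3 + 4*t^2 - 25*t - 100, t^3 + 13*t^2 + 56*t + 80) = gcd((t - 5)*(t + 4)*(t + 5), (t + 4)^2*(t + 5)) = t^2 + 9*t + 20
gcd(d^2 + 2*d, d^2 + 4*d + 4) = d + 2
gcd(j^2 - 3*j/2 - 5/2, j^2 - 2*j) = 1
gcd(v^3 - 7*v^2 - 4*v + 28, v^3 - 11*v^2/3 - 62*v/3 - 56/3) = v^2 - 5*v - 14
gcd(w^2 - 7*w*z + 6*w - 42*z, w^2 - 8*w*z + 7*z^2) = -w + 7*z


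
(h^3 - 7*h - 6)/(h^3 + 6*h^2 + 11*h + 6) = (h - 3)/(h + 3)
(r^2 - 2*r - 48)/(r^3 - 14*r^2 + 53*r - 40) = (r + 6)/(r^2 - 6*r + 5)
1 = 1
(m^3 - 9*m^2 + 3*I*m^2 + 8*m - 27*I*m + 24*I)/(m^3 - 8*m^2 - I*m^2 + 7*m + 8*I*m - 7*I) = (m^2 + m*(-8 + 3*I) - 24*I)/(m^2 - m*(7 + I) + 7*I)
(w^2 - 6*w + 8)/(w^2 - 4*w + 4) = (w - 4)/(w - 2)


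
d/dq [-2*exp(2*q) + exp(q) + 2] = (1 - 4*exp(q))*exp(q)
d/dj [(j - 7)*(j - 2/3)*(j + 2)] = 3*j^2 - 34*j/3 - 32/3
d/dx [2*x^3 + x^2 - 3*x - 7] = 6*x^2 + 2*x - 3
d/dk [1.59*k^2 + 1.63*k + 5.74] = 3.18*k + 1.63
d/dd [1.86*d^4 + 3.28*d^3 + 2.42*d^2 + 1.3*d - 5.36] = 7.44*d^3 + 9.84*d^2 + 4.84*d + 1.3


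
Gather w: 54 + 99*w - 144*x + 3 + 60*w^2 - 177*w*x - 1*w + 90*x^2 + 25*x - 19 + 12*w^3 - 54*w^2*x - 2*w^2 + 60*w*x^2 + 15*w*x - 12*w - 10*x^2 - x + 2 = 12*w^3 + w^2*(58 - 54*x) + w*(60*x^2 - 162*x + 86) + 80*x^2 - 120*x + 40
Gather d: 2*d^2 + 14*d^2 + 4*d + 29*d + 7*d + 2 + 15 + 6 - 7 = 16*d^2 + 40*d + 16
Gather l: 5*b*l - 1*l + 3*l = l*(5*b + 2)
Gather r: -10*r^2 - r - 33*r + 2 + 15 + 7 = -10*r^2 - 34*r + 24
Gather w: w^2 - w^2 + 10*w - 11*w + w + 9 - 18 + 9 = 0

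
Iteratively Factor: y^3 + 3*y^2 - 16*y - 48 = (y + 4)*(y^2 - y - 12) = (y - 4)*(y + 4)*(y + 3)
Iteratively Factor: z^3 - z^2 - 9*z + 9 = (z + 3)*(z^2 - 4*z + 3) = (z - 1)*(z + 3)*(z - 3)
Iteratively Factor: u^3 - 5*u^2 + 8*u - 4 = (u - 2)*(u^2 - 3*u + 2) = (u - 2)*(u - 1)*(u - 2)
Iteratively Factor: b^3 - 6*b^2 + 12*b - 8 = (b - 2)*(b^2 - 4*b + 4) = (b - 2)^2*(b - 2)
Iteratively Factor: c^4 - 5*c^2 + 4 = (c + 1)*(c^3 - c^2 - 4*c + 4) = (c + 1)*(c + 2)*(c^2 - 3*c + 2) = (c - 2)*(c + 1)*(c + 2)*(c - 1)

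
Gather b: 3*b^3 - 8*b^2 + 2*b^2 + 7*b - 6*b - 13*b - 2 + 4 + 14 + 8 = 3*b^3 - 6*b^2 - 12*b + 24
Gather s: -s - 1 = -s - 1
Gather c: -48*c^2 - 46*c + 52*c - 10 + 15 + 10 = -48*c^2 + 6*c + 15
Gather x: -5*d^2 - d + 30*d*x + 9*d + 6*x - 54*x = -5*d^2 + 8*d + x*(30*d - 48)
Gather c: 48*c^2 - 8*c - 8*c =48*c^2 - 16*c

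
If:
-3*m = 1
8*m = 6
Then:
No Solution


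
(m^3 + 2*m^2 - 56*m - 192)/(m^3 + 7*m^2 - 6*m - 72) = (m - 8)/(m - 3)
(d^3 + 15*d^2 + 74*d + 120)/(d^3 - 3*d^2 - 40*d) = (d^2 + 10*d + 24)/(d*(d - 8))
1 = 1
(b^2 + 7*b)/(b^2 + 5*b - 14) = b/(b - 2)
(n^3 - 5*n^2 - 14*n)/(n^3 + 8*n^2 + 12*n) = (n - 7)/(n + 6)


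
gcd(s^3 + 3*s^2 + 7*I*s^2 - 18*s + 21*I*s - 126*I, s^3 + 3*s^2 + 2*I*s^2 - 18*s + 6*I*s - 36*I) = s^2 + 3*s - 18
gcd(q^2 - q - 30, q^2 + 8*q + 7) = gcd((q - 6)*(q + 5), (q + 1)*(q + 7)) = 1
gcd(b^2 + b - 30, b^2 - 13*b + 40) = b - 5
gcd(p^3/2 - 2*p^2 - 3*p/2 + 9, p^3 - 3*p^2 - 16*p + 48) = p - 3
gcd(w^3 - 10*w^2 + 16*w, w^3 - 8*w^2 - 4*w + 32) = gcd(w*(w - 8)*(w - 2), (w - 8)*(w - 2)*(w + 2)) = w^2 - 10*w + 16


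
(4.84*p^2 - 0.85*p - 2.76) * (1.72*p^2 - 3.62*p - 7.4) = 8.3248*p^4 - 18.9828*p^3 - 37.4862*p^2 + 16.2812*p + 20.424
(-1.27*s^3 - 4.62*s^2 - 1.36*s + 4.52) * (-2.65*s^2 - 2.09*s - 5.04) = 3.3655*s^5 + 14.8973*s^4 + 19.6606*s^3 + 14.1492*s^2 - 2.5924*s - 22.7808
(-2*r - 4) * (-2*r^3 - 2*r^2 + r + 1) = 4*r^4 + 12*r^3 + 6*r^2 - 6*r - 4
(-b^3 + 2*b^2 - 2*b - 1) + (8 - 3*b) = -b^3 + 2*b^2 - 5*b + 7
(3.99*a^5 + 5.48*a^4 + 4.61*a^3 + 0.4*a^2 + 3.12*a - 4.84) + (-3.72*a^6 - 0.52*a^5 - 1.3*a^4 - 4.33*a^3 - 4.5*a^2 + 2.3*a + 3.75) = -3.72*a^6 + 3.47*a^5 + 4.18*a^4 + 0.28*a^3 - 4.1*a^2 + 5.42*a - 1.09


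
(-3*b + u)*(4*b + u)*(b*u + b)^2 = -12*b^4*u^2 - 24*b^4*u - 12*b^4 + b^3*u^3 + 2*b^3*u^2 + b^3*u + b^2*u^4 + 2*b^2*u^3 + b^2*u^2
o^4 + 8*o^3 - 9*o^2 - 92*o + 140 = (o - 2)^2*(o + 5)*(o + 7)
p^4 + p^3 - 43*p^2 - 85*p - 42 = (p - 7)*(p + 1)^2*(p + 6)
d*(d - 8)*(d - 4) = d^3 - 12*d^2 + 32*d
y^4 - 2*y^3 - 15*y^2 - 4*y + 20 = (y - 5)*(y - 1)*(y + 2)^2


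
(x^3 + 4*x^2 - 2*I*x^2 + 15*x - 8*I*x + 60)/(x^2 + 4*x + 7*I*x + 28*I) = (x^2 - 2*I*x + 15)/(x + 7*I)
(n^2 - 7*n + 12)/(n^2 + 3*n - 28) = (n - 3)/(n + 7)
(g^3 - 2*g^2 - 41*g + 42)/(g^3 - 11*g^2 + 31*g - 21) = (g + 6)/(g - 3)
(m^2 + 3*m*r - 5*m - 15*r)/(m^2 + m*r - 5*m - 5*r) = (m + 3*r)/(m + r)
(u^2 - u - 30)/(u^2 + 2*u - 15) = (u - 6)/(u - 3)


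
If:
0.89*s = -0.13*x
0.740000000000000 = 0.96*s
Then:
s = 0.77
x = -5.28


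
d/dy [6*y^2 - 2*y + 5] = 12*y - 2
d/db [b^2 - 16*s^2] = 2*b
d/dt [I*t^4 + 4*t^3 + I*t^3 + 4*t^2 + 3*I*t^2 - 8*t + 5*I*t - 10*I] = 4*I*t^3 + t^2*(12 + 3*I) + t*(8 + 6*I) - 8 + 5*I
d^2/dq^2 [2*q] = 0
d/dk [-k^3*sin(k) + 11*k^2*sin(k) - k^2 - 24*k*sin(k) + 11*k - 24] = -k^3*cos(k) - 3*k^2*sin(k) + 11*k^2*cos(k) + 22*k*sin(k) - 24*k*cos(k) - 2*k - 24*sin(k) + 11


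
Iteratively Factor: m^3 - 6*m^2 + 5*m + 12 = (m + 1)*(m^2 - 7*m + 12) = (m - 4)*(m + 1)*(m - 3)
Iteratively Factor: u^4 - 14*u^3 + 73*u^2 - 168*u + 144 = (u - 3)*(u^3 - 11*u^2 + 40*u - 48) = (u - 3)^2*(u^2 - 8*u + 16) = (u - 4)*(u - 3)^2*(u - 4)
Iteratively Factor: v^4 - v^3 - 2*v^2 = (v + 1)*(v^3 - 2*v^2) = v*(v + 1)*(v^2 - 2*v) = v^2*(v + 1)*(v - 2)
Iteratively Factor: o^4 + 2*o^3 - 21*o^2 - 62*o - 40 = (o + 2)*(o^3 - 21*o - 20) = (o + 2)*(o + 4)*(o^2 - 4*o - 5) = (o + 1)*(o + 2)*(o + 4)*(o - 5)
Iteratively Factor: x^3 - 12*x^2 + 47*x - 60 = (x - 5)*(x^2 - 7*x + 12) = (x - 5)*(x - 3)*(x - 4)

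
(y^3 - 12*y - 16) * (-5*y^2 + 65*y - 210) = -5*y^5 + 65*y^4 - 150*y^3 - 700*y^2 + 1480*y + 3360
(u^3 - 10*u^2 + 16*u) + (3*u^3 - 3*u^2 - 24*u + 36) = 4*u^3 - 13*u^2 - 8*u + 36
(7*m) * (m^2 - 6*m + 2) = 7*m^3 - 42*m^2 + 14*m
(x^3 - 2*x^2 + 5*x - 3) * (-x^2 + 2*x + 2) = -x^5 + 4*x^4 - 7*x^3 + 9*x^2 + 4*x - 6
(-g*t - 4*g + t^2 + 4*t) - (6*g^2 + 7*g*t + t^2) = -6*g^2 - 8*g*t - 4*g + 4*t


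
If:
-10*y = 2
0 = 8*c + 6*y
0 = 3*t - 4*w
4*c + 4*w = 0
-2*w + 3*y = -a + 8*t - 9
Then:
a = -103/10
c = 3/20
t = -1/5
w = -3/20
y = -1/5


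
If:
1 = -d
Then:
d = -1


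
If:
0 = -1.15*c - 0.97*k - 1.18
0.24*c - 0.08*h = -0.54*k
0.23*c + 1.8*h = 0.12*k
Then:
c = -1.70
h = 0.27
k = 0.79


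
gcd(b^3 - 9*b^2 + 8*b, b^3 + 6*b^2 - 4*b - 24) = 1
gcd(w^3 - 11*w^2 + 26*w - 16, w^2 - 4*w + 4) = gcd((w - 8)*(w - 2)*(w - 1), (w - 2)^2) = w - 2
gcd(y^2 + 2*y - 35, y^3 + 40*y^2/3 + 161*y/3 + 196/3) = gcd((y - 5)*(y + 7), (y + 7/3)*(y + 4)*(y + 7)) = y + 7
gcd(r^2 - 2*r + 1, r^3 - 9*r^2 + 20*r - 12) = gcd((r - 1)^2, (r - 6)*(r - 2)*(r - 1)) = r - 1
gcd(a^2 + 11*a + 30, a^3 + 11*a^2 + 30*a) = a^2 + 11*a + 30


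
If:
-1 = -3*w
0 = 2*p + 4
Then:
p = -2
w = 1/3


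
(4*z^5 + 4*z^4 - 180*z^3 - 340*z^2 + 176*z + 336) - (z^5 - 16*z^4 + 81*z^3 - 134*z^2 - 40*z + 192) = 3*z^5 + 20*z^4 - 261*z^3 - 206*z^2 + 216*z + 144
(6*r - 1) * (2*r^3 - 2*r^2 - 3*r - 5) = 12*r^4 - 14*r^3 - 16*r^2 - 27*r + 5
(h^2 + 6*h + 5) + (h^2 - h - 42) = 2*h^2 + 5*h - 37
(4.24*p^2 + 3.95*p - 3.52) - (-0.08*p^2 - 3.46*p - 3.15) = 4.32*p^2 + 7.41*p - 0.37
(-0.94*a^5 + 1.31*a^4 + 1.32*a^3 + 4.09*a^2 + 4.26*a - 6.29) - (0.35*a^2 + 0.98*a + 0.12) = -0.94*a^5 + 1.31*a^4 + 1.32*a^3 + 3.74*a^2 + 3.28*a - 6.41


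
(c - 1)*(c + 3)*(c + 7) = c^3 + 9*c^2 + 11*c - 21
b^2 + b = b*(b + 1)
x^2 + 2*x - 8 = (x - 2)*(x + 4)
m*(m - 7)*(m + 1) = m^3 - 6*m^2 - 7*m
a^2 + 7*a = a*(a + 7)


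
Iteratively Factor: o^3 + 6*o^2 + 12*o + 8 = (o + 2)*(o^2 + 4*o + 4) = (o + 2)^2*(o + 2)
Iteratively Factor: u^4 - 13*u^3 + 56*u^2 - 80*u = (u - 4)*(u^3 - 9*u^2 + 20*u) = (u - 5)*(u - 4)*(u^2 - 4*u) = u*(u - 5)*(u - 4)*(u - 4)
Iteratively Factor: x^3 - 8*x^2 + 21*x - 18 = (x - 3)*(x^2 - 5*x + 6) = (x - 3)^2*(x - 2)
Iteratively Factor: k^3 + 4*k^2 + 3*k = (k)*(k^2 + 4*k + 3) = k*(k + 1)*(k + 3)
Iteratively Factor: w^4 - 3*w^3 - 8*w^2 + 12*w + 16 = (w - 4)*(w^3 + w^2 - 4*w - 4) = (w - 4)*(w - 2)*(w^2 + 3*w + 2) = (w - 4)*(w - 2)*(w + 1)*(w + 2)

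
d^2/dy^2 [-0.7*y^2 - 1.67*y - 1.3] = -1.40000000000000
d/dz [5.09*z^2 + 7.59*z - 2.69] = 10.18*z + 7.59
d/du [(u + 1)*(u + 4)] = 2*u + 5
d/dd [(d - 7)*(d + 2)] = 2*d - 5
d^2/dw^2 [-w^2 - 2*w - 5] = -2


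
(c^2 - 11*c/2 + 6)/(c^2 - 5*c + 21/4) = 2*(c - 4)/(2*c - 7)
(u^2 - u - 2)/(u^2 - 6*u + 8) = (u + 1)/(u - 4)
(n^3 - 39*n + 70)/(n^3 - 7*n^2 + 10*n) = (n + 7)/n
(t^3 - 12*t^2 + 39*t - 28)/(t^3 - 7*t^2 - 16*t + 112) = (t - 1)/(t + 4)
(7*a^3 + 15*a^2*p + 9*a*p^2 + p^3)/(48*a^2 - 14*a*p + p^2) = (7*a^3 + 15*a^2*p + 9*a*p^2 + p^3)/(48*a^2 - 14*a*p + p^2)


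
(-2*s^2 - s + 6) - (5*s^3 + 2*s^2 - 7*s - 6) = -5*s^3 - 4*s^2 + 6*s + 12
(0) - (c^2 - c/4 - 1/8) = -c^2 + c/4 + 1/8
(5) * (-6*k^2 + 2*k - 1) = -30*k^2 + 10*k - 5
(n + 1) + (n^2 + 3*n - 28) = n^2 + 4*n - 27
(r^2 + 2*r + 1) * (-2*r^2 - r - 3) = -2*r^4 - 5*r^3 - 7*r^2 - 7*r - 3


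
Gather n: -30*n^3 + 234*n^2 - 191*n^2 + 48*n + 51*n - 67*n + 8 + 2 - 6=-30*n^3 + 43*n^2 + 32*n + 4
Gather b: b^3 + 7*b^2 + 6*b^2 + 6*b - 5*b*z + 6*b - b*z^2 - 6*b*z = b^3 + 13*b^2 + b*(-z^2 - 11*z + 12)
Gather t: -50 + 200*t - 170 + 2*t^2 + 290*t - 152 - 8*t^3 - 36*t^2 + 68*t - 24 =-8*t^3 - 34*t^2 + 558*t - 396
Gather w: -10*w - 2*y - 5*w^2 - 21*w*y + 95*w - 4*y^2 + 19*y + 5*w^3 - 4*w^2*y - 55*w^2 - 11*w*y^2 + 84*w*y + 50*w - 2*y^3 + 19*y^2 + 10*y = 5*w^3 + w^2*(-4*y - 60) + w*(-11*y^2 + 63*y + 135) - 2*y^3 + 15*y^2 + 27*y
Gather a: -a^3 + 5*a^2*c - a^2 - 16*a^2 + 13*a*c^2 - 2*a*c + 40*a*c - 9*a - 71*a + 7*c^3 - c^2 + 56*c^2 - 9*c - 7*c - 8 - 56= -a^3 + a^2*(5*c - 17) + a*(13*c^2 + 38*c - 80) + 7*c^3 + 55*c^2 - 16*c - 64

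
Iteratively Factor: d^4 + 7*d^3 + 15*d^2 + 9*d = (d + 1)*(d^3 + 6*d^2 + 9*d) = (d + 1)*(d + 3)*(d^2 + 3*d) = (d + 1)*(d + 3)^2*(d)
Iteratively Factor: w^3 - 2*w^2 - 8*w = (w - 4)*(w^2 + 2*w) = w*(w - 4)*(w + 2)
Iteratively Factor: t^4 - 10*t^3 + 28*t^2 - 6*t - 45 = (t - 3)*(t^3 - 7*t^2 + 7*t + 15) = (t - 3)^2*(t^2 - 4*t - 5) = (t - 3)^2*(t + 1)*(t - 5)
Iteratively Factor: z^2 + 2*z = (z + 2)*(z)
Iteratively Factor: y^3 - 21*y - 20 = (y - 5)*(y^2 + 5*y + 4) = (y - 5)*(y + 4)*(y + 1)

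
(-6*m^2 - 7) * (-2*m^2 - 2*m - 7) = 12*m^4 + 12*m^3 + 56*m^2 + 14*m + 49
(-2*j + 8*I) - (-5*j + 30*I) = 3*j - 22*I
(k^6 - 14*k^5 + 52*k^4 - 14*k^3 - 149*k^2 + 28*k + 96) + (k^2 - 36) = k^6 - 14*k^5 + 52*k^4 - 14*k^3 - 148*k^2 + 28*k + 60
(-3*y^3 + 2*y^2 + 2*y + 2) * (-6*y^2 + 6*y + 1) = 18*y^5 - 30*y^4 - 3*y^3 + 2*y^2 + 14*y + 2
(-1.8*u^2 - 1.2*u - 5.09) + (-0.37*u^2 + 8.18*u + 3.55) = -2.17*u^2 + 6.98*u - 1.54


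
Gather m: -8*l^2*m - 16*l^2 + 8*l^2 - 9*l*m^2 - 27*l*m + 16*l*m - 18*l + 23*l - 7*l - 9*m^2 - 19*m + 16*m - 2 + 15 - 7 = -8*l^2 - 2*l + m^2*(-9*l - 9) + m*(-8*l^2 - 11*l - 3) + 6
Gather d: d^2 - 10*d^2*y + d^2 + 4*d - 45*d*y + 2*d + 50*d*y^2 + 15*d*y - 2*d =d^2*(2 - 10*y) + d*(50*y^2 - 30*y + 4)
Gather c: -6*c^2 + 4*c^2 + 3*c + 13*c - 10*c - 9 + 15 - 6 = -2*c^2 + 6*c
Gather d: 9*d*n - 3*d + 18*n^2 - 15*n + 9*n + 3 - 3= d*(9*n - 3) + 18*n^2 - 6*n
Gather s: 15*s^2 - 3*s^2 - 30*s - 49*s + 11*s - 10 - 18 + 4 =12*s^2 - 68*s - 24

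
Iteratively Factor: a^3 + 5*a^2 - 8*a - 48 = (a + 4)*(a^2 + a - 12) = (a - 3)*(a + 4)*(a + 4)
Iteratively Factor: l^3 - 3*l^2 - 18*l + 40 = (l - 5)*(l^2 + 2*l - 8) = (l - 5)*(l - 2)*(l + 4)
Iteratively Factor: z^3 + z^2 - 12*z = (z + 4)*(z^2 - 3*z) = z*(z + 4)*(z - 3)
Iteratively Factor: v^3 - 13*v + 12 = (v - 3)*(v^2 + 3*v - 4) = (v - 3)*(v - 1)*(v + 4)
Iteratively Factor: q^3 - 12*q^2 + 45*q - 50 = (q - 5)*(q^2 - 7*q + 10) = (q - 5)*(q - 2)*(q - 5)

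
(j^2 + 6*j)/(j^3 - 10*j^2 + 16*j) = (j + 6)/(j^2 - 10*j + 16)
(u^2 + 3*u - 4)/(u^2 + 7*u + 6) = (u^2 + 3*u - 4)/(u^2 + 7*u + 6)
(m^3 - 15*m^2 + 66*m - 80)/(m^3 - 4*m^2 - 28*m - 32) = (m^2 - 7*m + 10)/(m^2 + 4*m + 4)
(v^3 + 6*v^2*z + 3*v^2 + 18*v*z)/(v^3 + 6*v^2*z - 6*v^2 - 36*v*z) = (v + 3)/(v - 6)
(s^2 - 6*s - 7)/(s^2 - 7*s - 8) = (s - 7)/(s - 8)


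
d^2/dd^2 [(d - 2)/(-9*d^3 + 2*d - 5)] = 2*(-(d - 2)*(27*d^2 - 2)^2 + (27*d^2 + 27*d*(d - 2) - 2)*(9*d^3 - 2*d + 5))/(9*d^3 - 2*d + 5)^3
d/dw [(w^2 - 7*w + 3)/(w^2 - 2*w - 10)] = (5*w^2 - 26*w + 76)/(w^4 - 4*w^3 - 16*w^2 + 40*w + 100)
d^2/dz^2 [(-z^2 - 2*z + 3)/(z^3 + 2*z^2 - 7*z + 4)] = 2*(-z^3 - 9*z^2 - 39*z - 51)/(z^6 + 9*z^5 + 15*z^4 - 45*z^3 - 60*z^2 + 144*z - 64)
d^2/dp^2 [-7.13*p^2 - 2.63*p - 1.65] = -14.2600000000000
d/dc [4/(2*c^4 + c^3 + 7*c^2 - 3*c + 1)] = 4*(-8*c^3 - 3*c^2 - 14*c + 3)/(2*c^4 + c^3 + 7*c^2 - 3*c + 1)^2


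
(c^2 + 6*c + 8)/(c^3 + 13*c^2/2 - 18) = 2*(c + 4)/(2*c^2 + 9*c - 18)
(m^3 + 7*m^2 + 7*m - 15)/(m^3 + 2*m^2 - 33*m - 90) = (m - 1)/(m - 6)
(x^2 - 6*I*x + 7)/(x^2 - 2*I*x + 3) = (x - 7*I)/(x - 3*I)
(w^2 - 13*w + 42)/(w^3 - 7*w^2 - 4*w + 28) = (w - 6)/(w^2 - 4)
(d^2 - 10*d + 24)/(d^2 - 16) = (d - 6)/(d + 4)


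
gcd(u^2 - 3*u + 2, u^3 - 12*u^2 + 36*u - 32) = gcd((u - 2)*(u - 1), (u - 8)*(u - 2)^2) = u - 2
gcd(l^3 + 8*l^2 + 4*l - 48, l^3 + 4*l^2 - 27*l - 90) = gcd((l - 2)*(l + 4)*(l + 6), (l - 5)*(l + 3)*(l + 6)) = l + 6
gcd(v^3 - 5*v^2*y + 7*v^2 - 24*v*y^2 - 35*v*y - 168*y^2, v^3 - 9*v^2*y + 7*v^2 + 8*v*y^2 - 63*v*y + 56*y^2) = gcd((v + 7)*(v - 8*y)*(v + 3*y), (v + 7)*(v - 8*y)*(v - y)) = -v^2 + 8*v*y - 7*v + 56*y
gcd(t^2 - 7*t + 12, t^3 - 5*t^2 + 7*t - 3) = t - 3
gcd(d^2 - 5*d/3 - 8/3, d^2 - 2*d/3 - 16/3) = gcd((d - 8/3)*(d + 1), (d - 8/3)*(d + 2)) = d - 8/3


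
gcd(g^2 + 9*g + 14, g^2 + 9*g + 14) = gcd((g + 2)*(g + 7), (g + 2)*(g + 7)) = g^2 + 9*g + 14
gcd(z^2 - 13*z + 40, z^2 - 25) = z - 5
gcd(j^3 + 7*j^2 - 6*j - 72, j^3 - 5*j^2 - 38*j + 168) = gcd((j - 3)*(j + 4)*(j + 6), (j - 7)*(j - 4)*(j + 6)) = j + 6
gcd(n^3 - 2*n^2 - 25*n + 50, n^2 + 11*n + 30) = n + 5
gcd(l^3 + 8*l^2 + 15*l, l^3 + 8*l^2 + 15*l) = l^3 + 8*l^2 + 15*l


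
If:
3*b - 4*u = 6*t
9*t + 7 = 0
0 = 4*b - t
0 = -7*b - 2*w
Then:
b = -7/36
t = -7/9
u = 49/48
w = 49/72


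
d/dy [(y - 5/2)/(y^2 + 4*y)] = (-y^2 + 5*y + 10)/(y^2*(y^2 + 8*y + 16))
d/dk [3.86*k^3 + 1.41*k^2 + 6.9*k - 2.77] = 11.58*k^2 + 2.82*k + 6.9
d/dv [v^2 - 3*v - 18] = 2*v - 3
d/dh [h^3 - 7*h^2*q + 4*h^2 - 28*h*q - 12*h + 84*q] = 3*h^2 - 14*h*q + 8*h - 28*q - 12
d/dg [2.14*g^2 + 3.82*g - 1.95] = 4.28*g + 3.82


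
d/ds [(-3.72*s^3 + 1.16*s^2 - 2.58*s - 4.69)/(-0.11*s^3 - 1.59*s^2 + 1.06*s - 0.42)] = (6.0424*s^4 - 8.454*s^3 + 0.266899999999998*s^2 - 15.8886*s + 6.055)/(0.0121*s^6 + 0.3498*s^5 + 2.2949*s^4 - 3.2784*s^3 + 2.4592*s^2 - 0.8904*s + 0.1764)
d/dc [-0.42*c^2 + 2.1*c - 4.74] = 2.1 - 0.84*c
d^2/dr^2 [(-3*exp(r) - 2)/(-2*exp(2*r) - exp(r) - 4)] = (12*exp(4*r) + 26*exp(3*r) - 132*exp(2*r) - 74*exp(r) + 40)*exp(r)/(8*exp(6*r) + 12*exp(5*r) + 54*exp(4*r) + 49*exp(3*r) + 108*exp(2*r) + 48*exp(r) + 64)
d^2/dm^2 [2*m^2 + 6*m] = 4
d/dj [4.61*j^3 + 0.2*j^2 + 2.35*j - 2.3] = 13.83*j^2 + 0.4*j + 2.35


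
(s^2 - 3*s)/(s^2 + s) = (s - 3)/(s + 1)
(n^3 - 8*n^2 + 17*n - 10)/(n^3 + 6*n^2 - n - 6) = (n^2 - 7*n + 10)/(n^2 + 7*n + 6)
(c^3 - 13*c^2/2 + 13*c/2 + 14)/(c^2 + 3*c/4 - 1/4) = 2*(2*c^2 - 15*c + 28)/(4*c - 1)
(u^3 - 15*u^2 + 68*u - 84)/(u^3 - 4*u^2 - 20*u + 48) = (u - 7)/(u + 4)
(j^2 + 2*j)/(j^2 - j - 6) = j/(j - 3)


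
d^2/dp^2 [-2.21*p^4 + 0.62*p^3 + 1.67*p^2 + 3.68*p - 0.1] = -26.52*p^2 + 3.72*p + 3.34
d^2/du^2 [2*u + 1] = 0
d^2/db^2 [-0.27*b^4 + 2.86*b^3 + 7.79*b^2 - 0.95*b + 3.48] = -3.24*b^2 + 17.16*b + 15.58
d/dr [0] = 0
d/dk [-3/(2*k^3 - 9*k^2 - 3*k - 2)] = 9*(2*k^2 - 6*k - 1)/(-2*k^3 + 9*k^2 + 3*k + 2)^2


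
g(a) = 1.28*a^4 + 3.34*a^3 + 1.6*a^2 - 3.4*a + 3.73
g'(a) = 5.12*a^3 + 10.02*a^2 + 3.2*a - 3.4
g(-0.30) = 4.81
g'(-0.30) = -3.60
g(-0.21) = 4.49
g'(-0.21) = -3.68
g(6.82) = 3883.61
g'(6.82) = 2108.62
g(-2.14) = 12.45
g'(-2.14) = -14.54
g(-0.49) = 5.46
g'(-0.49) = -3.16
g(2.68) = 136.43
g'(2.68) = 175.70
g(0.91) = 5.36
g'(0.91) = 11.67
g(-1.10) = 6.83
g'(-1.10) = -1.61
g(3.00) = 201.79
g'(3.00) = 234.62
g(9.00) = 10935.67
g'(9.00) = 4569.50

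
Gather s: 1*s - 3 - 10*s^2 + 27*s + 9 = -10*s^2 + 28*s + 6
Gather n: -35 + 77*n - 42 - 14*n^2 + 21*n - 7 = -14*n^2 + 98*n - 84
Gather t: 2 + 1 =3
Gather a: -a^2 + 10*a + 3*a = -a^2 + 13*a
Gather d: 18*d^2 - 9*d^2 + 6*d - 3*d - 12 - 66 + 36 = 9*d^2 + 3*d - 42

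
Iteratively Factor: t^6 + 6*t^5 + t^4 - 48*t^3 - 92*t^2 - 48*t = (t + 2)*(t^5 + 4*t^4 - 7*t^3 - 34*t^2 - 24*t) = (t - 3)*(t + 2)*(t^4 + 7*t^3 + 14*t^2 + 8*t) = (t - 3)*(t + 2)*(t + 4)*(t^3 + 3*t^2 + 2*t) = t*(t - 3)*(t + 2)*(t + 4)*(t^2 + 3*t + 2) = t*(t - 3)*(t + 2)^2*(t + 4)*(t + 1)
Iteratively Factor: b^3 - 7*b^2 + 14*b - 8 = (b - 2)*(b^2 - 5*b + 4) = (b - 4)*(b - 2)*(b - 1)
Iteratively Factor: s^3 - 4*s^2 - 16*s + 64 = (s - 4)*(s^2 - 16) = (s - 4)^2*(s + 4)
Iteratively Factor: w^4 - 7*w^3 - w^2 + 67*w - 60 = (w - 5)*(w^3 - 2*w^2 - 11*w + 12) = (w - 5)*(w - 4)*(w^2 + 2*w - 3) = (w - 5)*(w - 4)*(w + 3)*(w - 1)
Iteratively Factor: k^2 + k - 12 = (k + 4)*(k - 3)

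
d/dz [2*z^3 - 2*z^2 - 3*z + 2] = 6*z^2 - 4*z - 3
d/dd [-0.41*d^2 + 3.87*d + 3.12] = 3.87 - 0.82*d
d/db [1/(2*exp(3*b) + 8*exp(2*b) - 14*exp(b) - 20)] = (-3*exp(2*b) - 8*exp(b) + 7)*exp(b)/(2*(exp(3*b) + 4*exp(2*b) - 7*exp(b) - 10)^2)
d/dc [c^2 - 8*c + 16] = 2*c - 8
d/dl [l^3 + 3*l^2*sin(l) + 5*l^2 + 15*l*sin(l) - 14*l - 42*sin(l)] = 3*l^2*cos(l) + 3*l^2 + 6*l*sin(l) + 15*l*cos(l) + 10*l + 15*sin(l) - 42*cos(l) - 14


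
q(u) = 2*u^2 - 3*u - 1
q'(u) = 4*u - 3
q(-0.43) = 0.66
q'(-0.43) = -4.72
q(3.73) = 15.64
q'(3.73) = 11.92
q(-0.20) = -0.32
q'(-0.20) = -3.80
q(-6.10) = 91.72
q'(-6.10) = -27.40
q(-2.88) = 24.23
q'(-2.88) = -14.52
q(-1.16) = 5.17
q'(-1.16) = -7.64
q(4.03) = 19.39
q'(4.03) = 13.12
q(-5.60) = 78.52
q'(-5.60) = -25.40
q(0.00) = -1.00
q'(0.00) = -3.00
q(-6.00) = 89.00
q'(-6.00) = -27.00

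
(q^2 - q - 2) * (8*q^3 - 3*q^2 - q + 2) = 8*q^5 - 11*q^4 - 14*q^3 + 9*q^2 - 4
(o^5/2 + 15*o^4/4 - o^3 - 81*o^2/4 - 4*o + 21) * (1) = o^5/2 + 15*o^4/4 - o^3 - 81*o^2/4 - 4*o + 21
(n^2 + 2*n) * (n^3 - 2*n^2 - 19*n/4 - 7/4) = n^5 - 35*n^3/4 - 45*n^2/4 - 7*n/2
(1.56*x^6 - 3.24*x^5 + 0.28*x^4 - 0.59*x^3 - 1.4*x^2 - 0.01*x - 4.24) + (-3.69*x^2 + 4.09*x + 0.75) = 1.56*x^6 - 3.24*x^5 + 0.28*x^4 - 0.59*x^3 - 5.09*x^2 + 4.08*x - 3.49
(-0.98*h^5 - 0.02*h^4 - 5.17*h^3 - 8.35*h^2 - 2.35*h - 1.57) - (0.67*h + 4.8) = -0.98*h^5 - 0.02*h^4 - 5.17*h^3 - 8.35*h^2 - 3.02*h - 6.37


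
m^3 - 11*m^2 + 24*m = m*(m - 8)*(m - 3)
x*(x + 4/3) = x^2 + 4*x/3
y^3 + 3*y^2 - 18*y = y*(y - 3)*(y + 6)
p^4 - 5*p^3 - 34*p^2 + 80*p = p*(p - 8)*(p - 2)*(p + 5)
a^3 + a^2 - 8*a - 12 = (a - 3)*(a + 2)^2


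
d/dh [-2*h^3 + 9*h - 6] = 9 - 6*h^2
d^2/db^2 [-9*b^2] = -18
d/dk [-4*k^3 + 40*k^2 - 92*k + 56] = -12*k^2 + 80*k - 92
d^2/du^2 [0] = 0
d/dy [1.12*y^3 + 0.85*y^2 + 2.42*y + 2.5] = 3.36*y^2 + 1.7*y + 2.42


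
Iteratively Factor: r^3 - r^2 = (r)*(r^2 - r) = r^2*(r - 1)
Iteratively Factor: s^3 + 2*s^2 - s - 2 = (s + 1)*(s^2 + s - 2) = (s + 1)*(s + 2)*(s - 1)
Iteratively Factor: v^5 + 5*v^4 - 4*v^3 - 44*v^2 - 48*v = (v + 2)*(v^4 + 3*v^3 - 10*v^2 - 24*v) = (v - 3)*(v + 2)*(v^3 + 6*v^2 + 8*v) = v*(v - 3)*(v + 2)*(v^2 + 6*v + 8) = v*(v - 3)*(v + 2)^2*(v + 4)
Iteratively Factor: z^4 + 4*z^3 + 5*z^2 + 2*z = (z + 1)*(z^3 + 3*z^2 + 2*z) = (z + 1)^2*(z^2 + 2*z) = (z + 1)^2*(z + 2)*(z)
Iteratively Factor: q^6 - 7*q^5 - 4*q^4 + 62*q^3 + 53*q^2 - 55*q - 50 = (q + 1)*(q^5 - 8*q^4 + 4*q^3 + 58*q^2 - 5*q - 50) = (q + 1)*(q + 2)*(q^4 - 10*q^3 + 24*q^2 + 10*q - 25) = (q - 5)*(q + 1)*(q + 2)*(q^3 - 5*q^2 - q + 5) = (q - 5)*(q - 1)*(q + 1)*(q + 2)*(q^2 - 4*q - 5) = (q - 5)*(q - 1)*(q + 1)^2*(q + 2)*(q - 5)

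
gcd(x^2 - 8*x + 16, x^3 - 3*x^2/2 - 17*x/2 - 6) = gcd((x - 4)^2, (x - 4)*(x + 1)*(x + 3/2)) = x - 4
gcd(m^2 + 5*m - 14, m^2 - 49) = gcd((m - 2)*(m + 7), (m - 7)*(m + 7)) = m + 7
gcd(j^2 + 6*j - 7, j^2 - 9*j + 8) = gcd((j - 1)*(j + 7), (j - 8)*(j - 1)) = j - 1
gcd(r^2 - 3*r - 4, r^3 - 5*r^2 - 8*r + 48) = r - 4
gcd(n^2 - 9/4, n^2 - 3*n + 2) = 1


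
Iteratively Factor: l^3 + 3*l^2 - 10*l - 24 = (l - 3)*(l^2 + 6*l + 8) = (l - 3)*(l + 4)*(l + 2)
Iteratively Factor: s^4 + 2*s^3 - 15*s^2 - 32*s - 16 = (s + 1)*(s^3 + s^2 - 16*s - 16) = (s + 1)^2*(s^2 - 16) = (s - 4)*(s + 1)^2*(s + 4)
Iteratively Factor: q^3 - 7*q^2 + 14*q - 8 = (q - 1)*(q^2 - 6*q + 8) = (q - 2)*(q - 1)*(q - 4)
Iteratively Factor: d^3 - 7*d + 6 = (d + 3)*(d^2 - 3*d + 2) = (d - 1)*(d + 3)*(d - 2)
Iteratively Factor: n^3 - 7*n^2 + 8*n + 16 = (n + 1)*(n^2 - 8*n + 16) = (n - 4)*(n + 1)*(n - 4)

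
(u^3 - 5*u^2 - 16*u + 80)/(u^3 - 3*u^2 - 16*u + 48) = (u - 5)/(u - 3)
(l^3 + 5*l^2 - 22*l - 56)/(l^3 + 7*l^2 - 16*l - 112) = (l + 2)/(l + 4)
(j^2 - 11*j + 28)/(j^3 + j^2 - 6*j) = (j^2 - 11*j + 28)/(j*(j^2 + j - 6))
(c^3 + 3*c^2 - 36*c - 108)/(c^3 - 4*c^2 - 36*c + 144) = (c + 3)/(c - 4)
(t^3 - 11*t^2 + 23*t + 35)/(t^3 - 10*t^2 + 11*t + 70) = (t + 1)/(t + 2)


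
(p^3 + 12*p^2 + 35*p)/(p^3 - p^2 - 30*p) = (p + 7)/(p - 6)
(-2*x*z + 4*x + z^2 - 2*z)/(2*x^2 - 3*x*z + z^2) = (2 - z)/(x - z)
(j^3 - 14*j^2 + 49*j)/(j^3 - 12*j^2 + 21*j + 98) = j/(j + 2)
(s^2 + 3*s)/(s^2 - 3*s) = (s + 3)/(s - 3)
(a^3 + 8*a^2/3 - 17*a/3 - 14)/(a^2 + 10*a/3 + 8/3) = (3*a^2 + 2*a - 21)/(3*a + 4)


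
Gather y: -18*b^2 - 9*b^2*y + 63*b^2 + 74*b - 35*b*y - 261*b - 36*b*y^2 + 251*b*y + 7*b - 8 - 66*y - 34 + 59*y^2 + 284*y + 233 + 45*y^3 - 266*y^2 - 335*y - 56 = 45*b^2 - 180*b + 45*y^3 + y^2*(-36*b - 207) + y*(-9*b^2 + 216*b - 117) + 135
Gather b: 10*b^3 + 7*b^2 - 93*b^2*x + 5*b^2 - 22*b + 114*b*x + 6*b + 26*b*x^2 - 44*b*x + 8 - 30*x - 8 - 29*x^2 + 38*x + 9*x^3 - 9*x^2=10*b^3 + b^2*(12 - 93*x) + b*(26*x^2 + 70*x - 16) + 9*x^3 - 38*x^2 + 8*x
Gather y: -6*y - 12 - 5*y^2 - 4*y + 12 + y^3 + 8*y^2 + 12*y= y^3 + 3*y^2 + 2*y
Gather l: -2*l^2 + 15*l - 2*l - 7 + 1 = -2*l^2 + 13*l - 6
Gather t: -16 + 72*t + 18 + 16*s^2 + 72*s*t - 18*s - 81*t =16*s^2 - 18*s + t*(72*s - 9) + 2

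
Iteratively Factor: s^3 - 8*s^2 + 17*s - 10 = (s - 5)*(s^2 - 3*s + 2) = (s - 5)*(s - 1)*(s - 2)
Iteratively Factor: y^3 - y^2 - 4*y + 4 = (y - 1)*(y^2 - 4) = (y - 2)*(y - 1)*(y + 2)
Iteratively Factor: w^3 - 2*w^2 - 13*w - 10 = (w + 1)*(w^2 - 3*w - 10) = (w + 1)*(w + 2)*(w - 5)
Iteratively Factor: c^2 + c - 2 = (c + 2)*(c - 1)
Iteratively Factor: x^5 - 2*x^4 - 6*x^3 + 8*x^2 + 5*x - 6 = (x - 1)*(x^4 - x^3 - 7*x^2 + x + 6) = (x - 1)*(x + 1)*(x^3 - 2*x^2 - 5*x + 6) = (x - 3)*(x - 1)*(x + 1)*(x^2 + x - 2) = (x - 3)*(x - 1)*(x + 1)*(x + 2)*(x - 1)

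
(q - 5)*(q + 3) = q^2 - 2*q - 15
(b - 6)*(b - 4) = b^2 - 10*b + 24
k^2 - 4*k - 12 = (k - 6)*(k + 2)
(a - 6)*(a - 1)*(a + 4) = a^3 - 3*a^2 - 22*a + 24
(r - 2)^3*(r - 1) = r^4 - 7*r^3 + 18*r^2 - 20*r + 8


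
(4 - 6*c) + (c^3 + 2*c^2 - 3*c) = c^3 + 2*c^2 - 9*c + 4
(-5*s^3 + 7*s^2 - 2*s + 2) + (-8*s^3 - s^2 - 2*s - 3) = -13*s^3 + 6*s^2 - 4*s - 1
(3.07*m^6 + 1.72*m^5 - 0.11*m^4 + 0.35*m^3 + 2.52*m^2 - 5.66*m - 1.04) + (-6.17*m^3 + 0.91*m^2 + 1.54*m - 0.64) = 3.07*m^6 + 1.72*m^5 - 0.11*m^4 - 5.82*m^3 + 3.43*m^2 - 4.12*m - 1.68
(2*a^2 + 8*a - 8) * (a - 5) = 2*a^3 - 2*a^2 - 48*a + 40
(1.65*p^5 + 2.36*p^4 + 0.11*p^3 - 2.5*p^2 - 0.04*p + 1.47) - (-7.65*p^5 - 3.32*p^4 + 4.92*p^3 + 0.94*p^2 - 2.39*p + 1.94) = 9.3*p^5 + 5.68*p^4 - 4.81*p^3 - 3.44*p^2 + 2.35*p - 0.47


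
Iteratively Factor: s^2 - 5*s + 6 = (s - 3)*(s - 2)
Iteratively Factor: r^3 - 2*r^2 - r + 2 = (r - 2)*(r^2 - 1) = (r - 2)*(r - 1)*(r + 1)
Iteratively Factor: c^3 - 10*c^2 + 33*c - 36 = (c - 4)*(c^2 - 6*c + 9) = (c - 4)*(c - 3)*(c - 3)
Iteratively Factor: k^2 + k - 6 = (k + 3)*(k - 2)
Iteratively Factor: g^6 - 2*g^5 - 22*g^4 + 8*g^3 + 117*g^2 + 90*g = (g - 3)*(g^5 + g^4 - 19*g^3 - 49*g^2 - 30*g) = g*(g - 3)*(g^4 + g^3 - 19*g^2 - 49*g - 30) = g*(g - 3)*(g + 3)*(g^3 - 2*g^2 - 13*g - 10) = g*(g - 5)*(g - 3)*(g + 3)*(g^2 + 3*g + 2) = g*(g - 5)*(g - 3)*(g + 1)*(g + 3)*(g + 2)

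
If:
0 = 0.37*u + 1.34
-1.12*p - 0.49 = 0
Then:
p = -0.44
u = -3.62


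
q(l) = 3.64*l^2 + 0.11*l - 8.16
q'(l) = 7.28*l + 0.11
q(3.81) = 45.10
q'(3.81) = 27.85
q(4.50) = 66.04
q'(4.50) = 32.87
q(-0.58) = -7.00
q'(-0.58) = -4.11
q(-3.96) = 48.49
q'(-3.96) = -28.72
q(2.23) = 10.19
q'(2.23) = 16.34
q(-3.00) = 24.27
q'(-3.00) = -21.73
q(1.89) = 5.05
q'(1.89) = 13.87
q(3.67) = 41.27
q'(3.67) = 26.83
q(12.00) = 517.32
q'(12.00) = 87.47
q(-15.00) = 809.19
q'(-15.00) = -109.09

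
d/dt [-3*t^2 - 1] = -6*t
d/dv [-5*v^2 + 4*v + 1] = 4 - 10*v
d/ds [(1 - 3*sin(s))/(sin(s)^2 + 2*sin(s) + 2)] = (3*sin(s)^2 - 2*sin(s) - 8)*cos(s)/(sin(s)^2 + 2*sin(s) + 2)^2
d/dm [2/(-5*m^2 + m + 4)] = 2*(10*m - 1)/(-5*m^2 + m + 4)^2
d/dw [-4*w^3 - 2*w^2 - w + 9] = -12*w^2 - 4*w - 1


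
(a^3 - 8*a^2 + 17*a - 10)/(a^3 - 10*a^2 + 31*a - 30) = (a - 1)/(a - 3)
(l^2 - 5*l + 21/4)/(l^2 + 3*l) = (l^2 - 5*l + 21/4)/(l*(l + 3))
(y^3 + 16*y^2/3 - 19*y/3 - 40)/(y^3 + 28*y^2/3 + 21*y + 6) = (3*y^2 + 7*y - 40)/(3*y^2 + 19*y + 6)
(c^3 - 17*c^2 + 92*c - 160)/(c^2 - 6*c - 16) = (c^2 - 9*c + 20)/(c + 2)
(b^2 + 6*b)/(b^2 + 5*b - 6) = b/(b - 1)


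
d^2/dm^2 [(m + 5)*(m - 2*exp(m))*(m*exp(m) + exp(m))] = (m^3 - 8*m^2*exp(m) + 12*m^2 - 64*m*exp(m) + 35*m - 92*exp(m) + 22)*exp(m)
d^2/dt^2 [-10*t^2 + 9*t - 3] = -20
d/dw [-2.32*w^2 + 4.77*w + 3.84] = 4.77 - 4.64*w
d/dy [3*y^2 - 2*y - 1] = 6*y - 2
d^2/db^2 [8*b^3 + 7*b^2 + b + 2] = 48*b + 14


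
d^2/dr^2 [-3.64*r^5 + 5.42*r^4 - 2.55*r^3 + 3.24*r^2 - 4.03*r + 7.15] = -72.8*r^3 + 65.04*r^2 - 15.3*r + 6.48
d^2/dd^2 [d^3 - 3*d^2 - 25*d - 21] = 6*d - 6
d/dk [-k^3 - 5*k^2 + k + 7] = -3*k^2 - 10*k + 1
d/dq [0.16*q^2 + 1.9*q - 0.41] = 0.32*q + 1.9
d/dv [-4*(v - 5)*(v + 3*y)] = -8*v - 12*y + 20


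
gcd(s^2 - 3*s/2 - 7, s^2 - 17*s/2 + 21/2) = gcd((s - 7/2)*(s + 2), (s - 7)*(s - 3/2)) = 1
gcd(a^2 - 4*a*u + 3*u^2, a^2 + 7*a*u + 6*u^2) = 1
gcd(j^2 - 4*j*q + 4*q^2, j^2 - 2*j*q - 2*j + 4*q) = -j + 2*q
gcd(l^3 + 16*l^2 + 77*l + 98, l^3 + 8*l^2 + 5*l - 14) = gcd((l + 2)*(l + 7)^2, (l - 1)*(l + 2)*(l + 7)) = l^2 + 9*l + 14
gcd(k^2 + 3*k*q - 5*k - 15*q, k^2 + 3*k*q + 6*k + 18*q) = k + 3*q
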